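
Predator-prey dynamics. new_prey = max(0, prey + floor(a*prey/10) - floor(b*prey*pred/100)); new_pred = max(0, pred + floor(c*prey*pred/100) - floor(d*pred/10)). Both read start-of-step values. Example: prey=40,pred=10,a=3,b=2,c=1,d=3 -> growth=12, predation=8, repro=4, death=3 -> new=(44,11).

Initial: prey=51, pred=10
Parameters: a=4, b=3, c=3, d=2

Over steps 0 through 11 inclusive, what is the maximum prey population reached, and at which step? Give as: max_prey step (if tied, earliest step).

Step 1: prey: 51+20-15=56; pred: 10+15-2=23
Step 2: prey: 56+22-38=40; pred: 23+38-4=57
Step 3: prey: 40+16-68=0; pred: 57+68-11=114
Step 4: prey: 0+0-0=0; pred: 114+0-22=92
Step 5: prey: 0+0-0=0; pred: 92+0-18=74
Step 6: prey: 0+0-0=0; pred: 74+0-14=60
Step 7: prey: 0+0-0=0; pred: 60+0-12=48
Step 8: prey: 0+0-0=0; pred: 48+0-9=39
Step 9: prey: 0+0-0=0; pred: 39+0-7=32
Step 10: prey: 0+0-0=0; pred: 32+0-6=26
Step 11: prey: 0+0-0=0; pred: 26+0-5=21
Max prey = 56 at step 1

Answer: 56 1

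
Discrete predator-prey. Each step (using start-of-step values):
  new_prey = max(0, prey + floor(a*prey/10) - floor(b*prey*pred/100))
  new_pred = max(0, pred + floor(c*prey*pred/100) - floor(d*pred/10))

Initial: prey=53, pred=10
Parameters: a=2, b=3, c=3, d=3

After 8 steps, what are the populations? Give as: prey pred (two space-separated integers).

Answer: 0 13

Derivation:
Step 1: prey: 53+10-15=48; pred: 10+15-3=22
Step 2: prey: 48+9-31=26; pred: 22+31-6=47
Step 3: prey: 26+5-36=0; pred: 47+36-14=69
Step 4: prey: 0+0-0=0; pred: 69+0-20=49
Step 5: prey: 0+0-0=0; pred: 49+0-14=35
Step 6: prey: 0+0-0=0; pred: 35+0-10=25
Step 7: prey: 0+0-0=0; pred: 25+0-7=18
Step 8: prey: 0+0-0=0; pred: 18+0-5=13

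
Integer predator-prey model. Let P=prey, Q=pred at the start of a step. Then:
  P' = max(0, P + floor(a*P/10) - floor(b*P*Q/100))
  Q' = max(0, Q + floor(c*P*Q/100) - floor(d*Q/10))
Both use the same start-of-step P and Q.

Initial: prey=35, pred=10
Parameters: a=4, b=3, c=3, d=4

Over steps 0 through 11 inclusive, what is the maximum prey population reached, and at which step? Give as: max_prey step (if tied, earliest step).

Answer: 39 1

Derivation:
Step 1: prey: 35+14-10=39; pred: 10+10-4=16
Step 2: prey: 39+15-18=36; pred: 16+18-6=28
Step 3: prey: 36+14-30=20; pred: 28+30-11=47
Step 4: prey: 20+8-28=0; pred: 47+28-18=57
Step 5: prey: 0+0-0=0; pred: 57+0-22=35
Step 6: prey: 0+0-0=0; pred: 35+0-14=21
Step 7: prey: 0+0-0=0; pred: 21+0-8=13
Step 8: prey: 0+0-0=0; pred: 13+0-5=8
Step 9: prey: 0+0-0=0; pred: 8+0-3=5
Step 10: prey: 0+0-0=0; pred: 5+0-2=3
Step 11: prey: 0+0-0=0; pred: 3+0-1=2
Max prey = 39 at step 1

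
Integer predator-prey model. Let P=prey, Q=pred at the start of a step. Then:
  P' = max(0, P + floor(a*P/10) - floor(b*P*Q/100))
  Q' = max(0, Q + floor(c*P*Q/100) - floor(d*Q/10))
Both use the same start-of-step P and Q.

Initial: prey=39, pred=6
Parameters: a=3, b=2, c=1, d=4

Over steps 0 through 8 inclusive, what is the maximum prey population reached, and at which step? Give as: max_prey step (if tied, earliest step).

Answer: 89 6

Derivation:
Step 1: prey: 39+11-4=46; pred: 6+2-2=6
Step 2: prey: 46+13-5=54; pred: 6+2-2=6
Step 3: prey: 54+16-6=64; pred: 6+3-2=7
Step 4: prey: 64+19-8=75; pred: 7+4-2=9
Step 5: prey: 75+22-13=84; pred: 9+6-3=12
Step 6: prey: 84+25-20=89; pred: 12+10-4=18
Step 7: prey: 89+26-32=83; pred: 18+16-7=27
Step 8: prey: 83+24-44=63; pred: 27+22-10=39
Max prey = 89 at step 6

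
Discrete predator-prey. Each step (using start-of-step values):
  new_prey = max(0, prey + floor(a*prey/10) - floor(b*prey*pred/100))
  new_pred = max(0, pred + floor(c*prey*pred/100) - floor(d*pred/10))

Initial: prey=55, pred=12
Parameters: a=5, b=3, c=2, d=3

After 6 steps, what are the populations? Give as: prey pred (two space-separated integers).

Answer: 0 35

Derivation:
Step 1: prey: 55+27-19=63; pred: 12+13-3=22
Step 2: prey: 63+31-41=53; pred: 22+27-6=43
Step 3: prey: 53+26-68=11; pred: 43+45-12=76
Step 4: prey: 11+5-25=0; pred: 76+16-22=70
Step 5: prey: 0+0-0=0; pred: 70+0-21=49
Step 6: prey: 0+0-0=0; pred: 49+0-14=35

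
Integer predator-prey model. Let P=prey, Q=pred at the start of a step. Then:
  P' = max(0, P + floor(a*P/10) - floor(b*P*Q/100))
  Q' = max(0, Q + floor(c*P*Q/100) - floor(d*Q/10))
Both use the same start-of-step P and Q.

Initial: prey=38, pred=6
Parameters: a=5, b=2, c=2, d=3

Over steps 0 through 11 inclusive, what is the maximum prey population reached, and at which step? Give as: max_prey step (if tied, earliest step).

Answer: 83 3

Derivation:
Step 1: prey: 38+19-4=53; pred: 6+4-1=9
Step 2: prey: 53+26-9=70; pred: 9+9-2=16
Step 3: prey: 70+35-22=83; pred: 16+22-4=34
Step 4: prey: 83+41-56=68; pred: 34+56-10=80
Step 5: prey: 68+34-108=0; pred: 80+108-24=164
Step 6: prey: 0+0-0=0; pred: 164+0-49=115
Step 7: prey: 0+0-0=0; pred: 115+0-34=81
Step 8: prey: 0+0-0=0; pred: 81+0-24=57
Step 9: prey: 0+0-0=0; pred: 57+0-17=40
Step 10: prey: 0+0-0=0; pred: 40+0-12=28
Step 11: prey: 0+0-0=0; pred: 28+0-8=20
Max prey = 83 at step 3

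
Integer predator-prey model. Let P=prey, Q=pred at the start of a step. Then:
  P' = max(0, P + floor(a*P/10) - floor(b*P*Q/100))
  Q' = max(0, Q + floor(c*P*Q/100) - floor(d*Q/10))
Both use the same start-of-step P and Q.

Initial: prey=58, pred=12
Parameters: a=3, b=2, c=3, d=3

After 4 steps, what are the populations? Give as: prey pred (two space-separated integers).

Answer: 0 106

Derivation:
Step 1: prey: 58+17-13=62; pred: 12+20-3=29
Step 2: prey: 62+18-35=45; pred: 29+53-8=74
Step 3: prey: 45+13-66=0; pred: 74+99-22=151
Step 4: prey: 0+0-0=0; pred: 151+0-45=106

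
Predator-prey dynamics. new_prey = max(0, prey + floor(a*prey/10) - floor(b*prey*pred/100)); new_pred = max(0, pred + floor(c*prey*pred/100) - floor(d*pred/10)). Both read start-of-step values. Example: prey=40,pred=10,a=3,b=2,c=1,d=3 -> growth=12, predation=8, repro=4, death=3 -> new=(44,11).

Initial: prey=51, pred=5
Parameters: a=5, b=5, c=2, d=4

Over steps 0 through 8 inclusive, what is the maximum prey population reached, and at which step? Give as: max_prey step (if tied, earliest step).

Answer: 71 2

Derivation:
Step 1: prey: 51+25-12=64; pred: 5+5-2=8
Step 2: prey: 64+32-25=71; pred: 8+10-3=15
Step 3: prey: 71+35-53=53; pred: 15+21-6=30
Step 4: prey: 53+26-79=0; pred: 30+31-12=49
Step 5: prey: 0+0-0=0; pred: 49+0-19=30
Step 6: prey: 0+0-0=0; pred: 30+0-12=18
Step 7: prey: 0+0-0=0; pred: 18+0-7=11
Step 8: prey: 0+0-0=0; pred: 11+0-4=7
Max prey = 71 at step 2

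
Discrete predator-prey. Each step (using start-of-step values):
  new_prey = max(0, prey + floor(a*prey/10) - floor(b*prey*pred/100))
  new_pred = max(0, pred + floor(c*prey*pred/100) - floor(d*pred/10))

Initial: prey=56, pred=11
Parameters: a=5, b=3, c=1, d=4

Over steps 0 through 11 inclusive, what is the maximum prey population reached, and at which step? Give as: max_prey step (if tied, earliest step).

Step 1: prey: 56+28-18=66; pred: 11+6-4=13
Step 2: prey: 66+33-25=74; pred: 13+8-5=16
Step 3: prey: 74+37-35=76; pred: 16+11-6=21
Step 4: prey: 76+38-47=67; pred: 21+15-8=28
Step 5: prey: 67+33-56=44; pred: 28+18-11=35
Step 6: prey: 44+22-46=20; pred: 35+15-14=36
Step 7: prey: 20+10-21=9; pred: 36+7-14=29
Step 8: prey: 9+4-7=6; pred: 29+2-11=20
Step 9: prey: 6+3-3=6; pred: 20+1-8=13
Step 10: prey: 6+3-2=7; pred: 13+0-5=8
Step 11: prey: 7+3-1=9; pred: 8+0-3=5
Max prey = 76 at step 3

Answer: 76 3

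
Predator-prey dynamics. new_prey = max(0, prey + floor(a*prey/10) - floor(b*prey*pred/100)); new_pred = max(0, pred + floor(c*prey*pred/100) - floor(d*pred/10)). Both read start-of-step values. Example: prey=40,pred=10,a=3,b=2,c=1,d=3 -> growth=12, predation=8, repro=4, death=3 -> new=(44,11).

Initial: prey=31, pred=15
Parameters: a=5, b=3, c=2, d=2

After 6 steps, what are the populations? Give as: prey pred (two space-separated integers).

Answer: 0 33

Derivation:
Step 1: prey: 31+15-13=33; pred: 15+9-3=21
Step 2: prey: 33+16-20=29; pred: 21+13-4=30
Step 3: prey: 29+14-26=17; pred: 30+17-6=41
Step 4: prey: 17+8-20=5; pred: 41+13-8=46
Step 5: prey: 5+2-6=1; pred: 46+4-9=41
Step 6: prey: 1+0-1=0; pred: 41+0-8=33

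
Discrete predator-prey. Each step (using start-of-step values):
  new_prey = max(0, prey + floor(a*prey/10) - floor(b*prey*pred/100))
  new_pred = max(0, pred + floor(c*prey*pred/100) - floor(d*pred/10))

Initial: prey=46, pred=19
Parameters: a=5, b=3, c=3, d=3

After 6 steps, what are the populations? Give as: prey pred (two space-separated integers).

Step 1: prey: 46+23-26=43; pred: 19+26-5=40
Step 2: prey: 43+21-51=13; pred: 40+51-12=79
Step 3: prey: 13+6-30=0; pred: 79+30-23=86
Step 4: prey: 0+0-0=0; pred: 86+0-25=61
Step 5: prey: 0+0-0=0; pred: 61+0-18=43
Step 6: prey: 0+0-0=0; pred: 43+0-12=31

Answer: 0 31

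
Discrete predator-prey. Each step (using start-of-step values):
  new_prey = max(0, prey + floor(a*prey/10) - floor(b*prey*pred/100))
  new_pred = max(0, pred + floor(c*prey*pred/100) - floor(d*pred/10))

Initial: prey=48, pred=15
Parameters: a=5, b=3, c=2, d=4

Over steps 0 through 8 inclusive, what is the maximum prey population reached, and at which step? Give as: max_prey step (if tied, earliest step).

Answer: 51 1

Derivation:
Step 1: prey: 48+24-21=51; pred: 15+14-6=23
Step 2: prey: 51+25-35=41; pred: 23+23-9=37
Step 3: prey: 41+20-45=16; pred: 37+30-14=53
Step 4: prey: 16+8-25=0; pred: 53+16-21=48
Step 5: prey: 0+0-0=0; pred: 48+0-19=29
Step 6: prey: 0+0-0=0; pred: 29+0-11=18
Step 7: prey: 0+0-0=0; pred: 18+0-7=11
Step 8: prey: 0+0-0=0; pred: 11+0-4=7
Max prey = 51 at step 1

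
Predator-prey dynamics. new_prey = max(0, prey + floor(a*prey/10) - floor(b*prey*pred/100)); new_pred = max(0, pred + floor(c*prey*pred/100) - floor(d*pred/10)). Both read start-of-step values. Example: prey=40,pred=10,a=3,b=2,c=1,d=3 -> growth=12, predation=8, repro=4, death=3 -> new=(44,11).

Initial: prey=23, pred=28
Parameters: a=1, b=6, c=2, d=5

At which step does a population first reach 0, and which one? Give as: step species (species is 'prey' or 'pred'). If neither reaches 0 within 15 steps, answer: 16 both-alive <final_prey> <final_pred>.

Answer: 1 prey

Derivation:
Step 1: prey: 23+2-38=0; pred: 28+12-14=26
First extinction: prey at step 1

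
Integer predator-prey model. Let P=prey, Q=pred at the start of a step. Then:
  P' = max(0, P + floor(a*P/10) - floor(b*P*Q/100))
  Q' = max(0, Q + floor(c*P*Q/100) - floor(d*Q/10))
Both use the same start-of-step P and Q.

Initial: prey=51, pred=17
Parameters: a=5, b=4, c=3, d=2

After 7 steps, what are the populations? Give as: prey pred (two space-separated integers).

Step 1: prey: 51+25-34=42; pred: 17+26-3=40
Step 2: prey: 42+21-67=0; pred: 40+50-8=82
Step 3: prey: 0+0-0=0; pred: 82+0-16=66
Step 4: prey: 0+0-0=0; pred: 66+0-13=53
Step 5: prey: 0+0-0=0; pred: 53+0-10=43
Step 6: prey: 0+0-0=0; pred: 43+0-8=35
Step 7: prey: 0+0-0=0; pred: 35+0-7=28

Answer: 0 28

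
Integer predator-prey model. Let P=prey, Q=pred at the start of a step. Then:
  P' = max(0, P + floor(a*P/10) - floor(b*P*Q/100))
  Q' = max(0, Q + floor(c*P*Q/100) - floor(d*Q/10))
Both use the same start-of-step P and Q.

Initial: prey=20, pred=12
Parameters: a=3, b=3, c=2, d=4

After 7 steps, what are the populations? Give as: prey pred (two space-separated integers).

Answer: 15 9

Derivation:
Step 1: prey: 20+6-7=19; pred: 12+4-4=12
Step 2: prey: 19+5-6=18; pred: 12+4-4=12
Step 3: prey: 18+5-6=17; pred: 12+4-4=12
Step 4: prey: 17+5-6=16; pred: 12+4-4=12
Step 5: prey: 16+4-5=15; pred: 12+3-4=11
Step 6: prey: 15+4-4=15; pred: 11+3-4=10
Step 7: prey: 15+4-4=15; pred: 10+3-4=9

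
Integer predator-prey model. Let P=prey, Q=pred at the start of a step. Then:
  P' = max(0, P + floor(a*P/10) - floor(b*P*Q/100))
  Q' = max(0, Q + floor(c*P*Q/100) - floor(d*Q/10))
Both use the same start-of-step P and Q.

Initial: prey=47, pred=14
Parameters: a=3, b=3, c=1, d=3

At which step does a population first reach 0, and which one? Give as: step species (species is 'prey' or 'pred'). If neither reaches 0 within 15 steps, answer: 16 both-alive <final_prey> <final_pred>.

Answer: 16 both-alive 31 3

Derivation:
Step 1: prey: 47+14-19=42; pred: 14+6-4=16
Step 2: prey: 42+12-20=34; pred: 16+6-4=18
Step 3: prey: 34+10-18=26; pred: 18+6-5=19
Step 4: prey: 26+7-14=19; pred: 19+4-5=18
Step 5: prey: 19+5-10=14; pred: 18+3-5=16
Step 6: prey: 14+4-6=12; pred: 16+2-4=14
Step 7: prey: 12+3-5=10; pred: 14+1-4=11
Step 8: prey: 10+3-3=10; pred: 11+1-3=9
Step 9: prey: 10+3-2=11; pred: 9+0-2=7
Step 10: prey: 11+3-2=12; pred: 7+0-2=5
Step 11: prey: 12+3-1=14; pred: 5+0-1=4
Step 12: prey: 14+4-1=17; pred: 4+0-1=3
Step 13: prey: 17+5-1=21; pred: 3+0-0=3
Step 14: prey: 21+6-1=26; pred: 3+0-0=3
Step 15: prey: 26+7-2=31; pred: 3+0-0=3
No extinction within 15 steps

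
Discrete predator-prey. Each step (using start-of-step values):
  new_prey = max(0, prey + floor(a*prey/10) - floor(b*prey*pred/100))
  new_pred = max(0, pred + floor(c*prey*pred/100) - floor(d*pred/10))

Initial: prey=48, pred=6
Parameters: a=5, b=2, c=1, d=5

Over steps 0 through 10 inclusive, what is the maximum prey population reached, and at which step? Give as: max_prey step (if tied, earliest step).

Step 1: prey: 48+24-5=67; pred: 6+2-3=5
Step 2: prey: 67+33-6=94; pred: 5+3-2=6
Step 3: prey: 94+47-11=130; pred: 6+5-3=8
Step 4: prey: 130+65-20=175; pred: 8+10-4=14
Step 5: prey: 175+87-49=213; pred: 14+24-7=31
Step 6: prey: 213+106-132=187; pred: 31+66-15=82
Step 7: prey: 187+93-306=0; pred: 82+153-41=194
Step 8: prey: 0+0-0=0; pred: 194+0-97=97
Step 9: prey: 0+0-0=0; pred: 97+0-48=49
Step 10: prey: 0+0-0=0; pred: 49+0-24=25
Max prey = 213 at step 5

Answer: 213 5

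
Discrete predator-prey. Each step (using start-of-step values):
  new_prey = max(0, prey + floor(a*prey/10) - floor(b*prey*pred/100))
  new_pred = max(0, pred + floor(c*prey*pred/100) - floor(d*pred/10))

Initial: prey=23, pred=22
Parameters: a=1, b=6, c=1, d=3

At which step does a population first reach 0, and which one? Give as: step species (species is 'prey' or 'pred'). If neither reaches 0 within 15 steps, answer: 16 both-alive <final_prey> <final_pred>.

Answer: 1 prey

Derivation:
Step 1: prey: 23+2-30=0; pred: 22+5-6=21
First extinction: prey at step 1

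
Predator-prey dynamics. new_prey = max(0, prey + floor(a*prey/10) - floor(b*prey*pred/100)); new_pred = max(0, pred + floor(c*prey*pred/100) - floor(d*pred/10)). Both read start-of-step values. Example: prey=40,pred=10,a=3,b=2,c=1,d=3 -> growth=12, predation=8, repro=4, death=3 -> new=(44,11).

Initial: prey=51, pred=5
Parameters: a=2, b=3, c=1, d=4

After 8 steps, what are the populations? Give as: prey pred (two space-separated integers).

Step 1: prey: 51+10-7=54; pred: 5+2-2=5
Step 2: prey: 54+10-8=56; pred: 5+2-2=5
Step 3: prey: 56+11-8=59; pred: 5+2-2=5
Step 4: prey: 59+11-8=62; pred: 5+2-2=5
Step 5: prey: 62+12-9=65; pred: 5+3-2=6
Step 6: prey: 65+13-11=67; pred: 6+3-2=7
Step 7: prey: 67+13-14=66; pred: 7+4-2=9
Step 8: prey: 66+13-17=62; pred: 9+5-3=11

Answer: 62 11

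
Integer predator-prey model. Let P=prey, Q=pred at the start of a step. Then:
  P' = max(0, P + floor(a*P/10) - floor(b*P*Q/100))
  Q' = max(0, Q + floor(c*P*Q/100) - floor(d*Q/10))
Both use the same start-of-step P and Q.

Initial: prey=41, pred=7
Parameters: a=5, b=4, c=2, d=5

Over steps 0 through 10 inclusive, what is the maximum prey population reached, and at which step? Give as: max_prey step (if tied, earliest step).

Answer: 57 2

Derivation:
Step 1: prey: 41+20-11=50; pred: 7+5-3=9
Step 2: prey: 50+25-18=57; pred: 9+9-4=14
Step 3: prey: 57+28-31=54; pred: 14+15-7=22
Step 4: prey: 54+27-47=34; pred: 22+23-11=34
Step 5: prey: 34+17-46=5; pred: 34+23-17=40
Step 6: prey: 5+2-8=0; pred: 40+4-20=24
Step 7: prey: 0+0-0=0; pred: 24+0-12=12
Step 8: prey: 0+0-0=0; pred: 12+0-6=6
Step 9: prey: 0+0-0=0; pred: 6+0-3=3
Step 10: prey: 0+0-0=0; pred: 3+0-1=2
Max prey = 57 at step 2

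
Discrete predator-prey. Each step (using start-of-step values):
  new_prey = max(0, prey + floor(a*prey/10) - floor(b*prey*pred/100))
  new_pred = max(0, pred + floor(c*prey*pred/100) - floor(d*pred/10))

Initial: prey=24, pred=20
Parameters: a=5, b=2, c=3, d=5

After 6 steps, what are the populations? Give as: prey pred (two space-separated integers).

Answer: 4 37

Derivation:
Step 1: prey: 24+12-9=27; pred: 20+14-10=24
Step 2: prey: 27+13-12=28; pred: 24+19-12=31
Step 3: prey: 28+14-17=25; pred: 31+26-15=42
Step 4: prey: 25+12-21=16; pred: 42+31-21=52
Step 5: prey: 16+8-16=8; pred: 52+24-26=50
Step 6: prey: 8+4-8=4; pred: 50+12-25=37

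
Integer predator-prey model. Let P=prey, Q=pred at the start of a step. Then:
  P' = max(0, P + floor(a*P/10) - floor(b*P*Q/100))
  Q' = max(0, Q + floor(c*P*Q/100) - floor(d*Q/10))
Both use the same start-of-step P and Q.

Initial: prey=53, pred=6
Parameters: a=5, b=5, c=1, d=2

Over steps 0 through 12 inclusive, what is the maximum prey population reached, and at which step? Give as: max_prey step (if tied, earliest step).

Step 1: prey: 53+26-15=64; pred: 6+3-1=8
Step 2: prey: 64+32-25=71; pred: 8+5-1=12
Step 3: prey: 71+35-42=64; pred: 12+8-2=18
Step 4: prey: 64+32-57=39; pred: 18+11-3=26
Step 5: prey: 39+19-50=8; pred: 26+10-5=31
Step 6: prey: 8+4-12=0; pred: 31+2-6=27
Step 7: prey: 0+0-0=0; pred: 27+0-5=22
Step 8: prey: 0+0-0=0; pred: 22+0-4=18
Step 9: prey: 0+0-0=0; pred: 18+0-3=15
Step 10: prey: 0+0-0=0; pred: 15+0-3=12
Step 11: prey: 0+0-0=0; pred: 12+0-2=10
Step 12: prey: 0+0-0=0; pred: 10+0-2=8
Max prey = 71 at step 2

Answer: 71 2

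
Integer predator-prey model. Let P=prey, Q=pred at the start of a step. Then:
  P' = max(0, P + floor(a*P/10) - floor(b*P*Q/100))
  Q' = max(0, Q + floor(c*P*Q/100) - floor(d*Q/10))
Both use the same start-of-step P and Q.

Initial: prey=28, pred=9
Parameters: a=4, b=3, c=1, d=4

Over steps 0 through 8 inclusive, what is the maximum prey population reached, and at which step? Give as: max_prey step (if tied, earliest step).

Answer: 73 7

Derivation:
Step 1: prey: 28+11-7=32; pred: 9+2-3=8
Step 2: prey: 32+12-7=37; pred: 8+2-3=7
Step 3: prey: 37+14-7=44; pred: 7+2-2=7
Step 4: prey: 44+17-9=52; pred: 7+3-2=8
Step 5: prey: 52+20-12=60; pred: 8+4-3=9
Step 6: prey: 60+24-16=68; pred: 9+5-3=11
Step 7: prey: 68+27-22=73; pred: 11+7-4=14
Step 8: prey: 73+29-30=72; pred: 14+10-5=19
Max prey = 73 at step 7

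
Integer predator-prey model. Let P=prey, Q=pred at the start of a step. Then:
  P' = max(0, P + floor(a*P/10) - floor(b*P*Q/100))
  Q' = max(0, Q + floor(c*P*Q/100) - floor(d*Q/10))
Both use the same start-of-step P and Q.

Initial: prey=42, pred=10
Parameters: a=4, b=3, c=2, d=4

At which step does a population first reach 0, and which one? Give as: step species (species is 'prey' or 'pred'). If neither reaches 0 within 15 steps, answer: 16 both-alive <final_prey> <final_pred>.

Step 1: prey: 42+16-12=46; pred: 10+8-4=14
Step 2: prey: 46+18-19=45; pred: 14+12-5=21
Step 3: prey: 45+18-28=35; pred: 21+18-8=31
Step 4: prey: 35+14-32=17; pred: 31+21-12=40
Step 5: prey: 17+6-20=3; pred: 40+13-16=37
Step 6: prey: 3+1-3=1; pred: 37+2-14=25
Step 7: prey: 1+0-0=1; pred: 25+0-10=15
Step 8: prey: 1+0-0=1; pred: 15+0-6=9
Step 9: prey: 1+0-0=1; pred: 9+0-3=6
Step 10: prey: 1+0-0=1; pred: 6+0-2=4
Step 11: prey: 1+0-0=1; pred: 4+0-1=3
Step 12: prey: 1+0-0=1; pred: 3+0-1=2
Step 13: prey: 1+0-0=1; pred: 2+0-0=2
Steps 14-15: state stable at prey=1, pred=2 (no change)
No extinction within 15 steps

Answer: 16 both-alive 1 2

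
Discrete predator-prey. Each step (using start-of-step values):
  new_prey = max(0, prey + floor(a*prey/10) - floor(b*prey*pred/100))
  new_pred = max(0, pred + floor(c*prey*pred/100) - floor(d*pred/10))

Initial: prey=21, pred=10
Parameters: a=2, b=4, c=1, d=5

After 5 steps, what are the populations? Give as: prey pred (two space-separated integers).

Step 1: prey: 21+4-8=17; pred: 10+2-5=7
Step 2: prey: 17+3-4=16; pred: 7+1-3=5
Step 3: prey: 16+3-3=16; pred: 5+0-2=3
Step 4: prey: 16+3-1=18; pred: 3+0-1=2
Step 5: prey: 18+3-1=20; pred: 2+0-1=1

Answer: 20 1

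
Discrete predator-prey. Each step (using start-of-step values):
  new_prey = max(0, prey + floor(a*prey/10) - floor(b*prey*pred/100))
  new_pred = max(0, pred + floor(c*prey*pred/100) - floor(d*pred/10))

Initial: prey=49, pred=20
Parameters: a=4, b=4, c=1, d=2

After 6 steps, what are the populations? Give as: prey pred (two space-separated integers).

Answer: 1 13

Derivation:
Step 1: prey: 49+19-39=29; pred: 20+9-4=25
Step 2: prey: 29+11-29=11; pred: 25+7-5=27
Step 3: prey: 11+4-11=4; pred: 27+2-5=24
Step 4: prey: 4+1-3=2; pred: 24+0-4=20
Step 5: prey: 2+0-1=1; pred: 20+0-4=16
Step 6: prey: 1+0-0=1; pred: 16+0-3=13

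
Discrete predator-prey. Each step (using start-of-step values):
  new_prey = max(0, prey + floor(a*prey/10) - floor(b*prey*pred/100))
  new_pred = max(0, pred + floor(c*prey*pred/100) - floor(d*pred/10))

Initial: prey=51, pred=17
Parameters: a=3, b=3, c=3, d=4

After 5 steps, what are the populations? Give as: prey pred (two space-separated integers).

Step 1: prey: 51+15-26=40; pred: 17+26-6=37
Step 2: prey: 40+12-44=8; pred: 37+44-14=67
Step 3: prey: 8+2-16=0; pred: 67+16-26=57
Step 4: prey: 0+0-0=0; pred: 57+0-22=35
Step 5: prey: 0+0-0=0; pred: 35+0-14=21

Answer: 0 21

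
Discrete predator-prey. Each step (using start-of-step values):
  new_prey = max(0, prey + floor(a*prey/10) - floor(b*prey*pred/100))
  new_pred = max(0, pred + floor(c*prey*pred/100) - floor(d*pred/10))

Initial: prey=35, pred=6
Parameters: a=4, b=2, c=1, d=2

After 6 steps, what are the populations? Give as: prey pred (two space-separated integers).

Answer: 63 49

Derivation:
Step 1: prey: 35+14-4=45; pred: 6+2-1=7
Step 2: prey: 45+18-6=57; pred: 7+3-1=9
Step 3: prey: 57+22-10=69; pred: 9+5-1=13
Step 4: prey: 69+27-17=79; pred: 13+8-2=19
Step 5: prey: 79+31-30=80; pred: 19+15-3=31
Step 6: prey: 80+32-49=63; pred: 31+24-6=49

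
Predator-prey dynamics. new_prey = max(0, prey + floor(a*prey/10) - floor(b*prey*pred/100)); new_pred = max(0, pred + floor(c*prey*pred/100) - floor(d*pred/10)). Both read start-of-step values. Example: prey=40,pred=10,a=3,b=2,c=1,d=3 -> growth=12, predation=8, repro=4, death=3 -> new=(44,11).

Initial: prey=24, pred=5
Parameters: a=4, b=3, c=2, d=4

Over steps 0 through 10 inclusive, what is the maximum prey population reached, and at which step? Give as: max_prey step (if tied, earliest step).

Step 1: prey: 24+9-3=30; pred: 5+2-2=5
Step 2: prey: 30+12-4=38; pred: 5+3-2=6
Step 3: prey: 38+15-6=47; pred: 6+4-2=8
Step 4: prey: 47+18-11=54; pred: 8+7-3=12
Step 5: prey: 54+21-19=56; pred: 12+12-4=20
Step 6: prey: 56+22-33=45; pred: 20+22-8=34
Step 7: prey: 45+18-45=18; pred: 34+30-13=51
Step 8: prey: 18+7-27=0; pred: 51+18-20=49
Step 9: prey: 0+0-0=0; pred: 49+0-19=30
Step 10: prey: 0+0-0=0; pred: 30+0-12=18
Max prey = 56 at step 5

Answer: 56 5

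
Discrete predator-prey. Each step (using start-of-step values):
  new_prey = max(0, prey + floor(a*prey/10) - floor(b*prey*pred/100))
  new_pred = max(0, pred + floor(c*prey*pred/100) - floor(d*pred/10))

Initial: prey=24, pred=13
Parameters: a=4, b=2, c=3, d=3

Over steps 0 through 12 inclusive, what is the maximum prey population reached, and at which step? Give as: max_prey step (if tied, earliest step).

Step 1: prey: 24+9-6=27; pred: 13+9-3=19
Step 2: prey: 27+10-10=27; pred: 19+15-5=29
Step 3: prey: 27+10-15=22; pred: 29+23-8=44
Step 4: prey: 22+8-19=11; pred: 44+29-13=60
Step 5: prey: 11+4-13=2; pred: 60+19-18=61
Step 6: prey: 2+0-2=0; pred: 61+3-18=46
Step 7: prey: 0+0-0=0; pred: 46+0-13=33
Step 8: prey: 0+0-0=0; pred: 33+0-9=24
Step 9: prey: 0+0-0=0; pred: 24+0-7=17
Step 10: prey: 0+0-0=0; pred: 17+0-5=12
Step 11: prey: 0+0-0=0; pred: 12+0-3=9
Step 12: prey: 0+0-0=0; pred: 9+0-2=7
Max prey = 27 at step 1

Answer: 27 1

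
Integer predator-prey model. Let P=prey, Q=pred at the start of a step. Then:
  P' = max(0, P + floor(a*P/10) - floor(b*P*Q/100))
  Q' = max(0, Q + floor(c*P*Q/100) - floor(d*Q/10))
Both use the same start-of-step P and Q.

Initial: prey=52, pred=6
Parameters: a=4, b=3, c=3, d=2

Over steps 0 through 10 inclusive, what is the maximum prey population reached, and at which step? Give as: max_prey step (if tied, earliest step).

Step 1: prey: 52+20-9=63; pred: 6+9-1=14
Step 2: prey: 63+25-26=62; pred: 14+26-2=38
Step 3: prey: 62+24-70=16; pred: 38+70-7=101
Step 4: prey: 16+6-48=0; pred: 101+48-20=129
Step 5: prey: 0+0-0=0; pred: 129+0-25=104
Step 6: prey: 0+0-0=0; pred: 104+0-20=84
Step 7: prey: 0+0-0=0; pred: 84+0-16=68
Step 8: prey: 0+0-0=0; pred: 68+0-13=55
Step 9: prey: 0+0-0=0; pred: 55+0-11=44
Step 10: prey: 0+0-0=0; pred: 44+0-8=36
Max prey = 63 at step 1

Answer: 63 1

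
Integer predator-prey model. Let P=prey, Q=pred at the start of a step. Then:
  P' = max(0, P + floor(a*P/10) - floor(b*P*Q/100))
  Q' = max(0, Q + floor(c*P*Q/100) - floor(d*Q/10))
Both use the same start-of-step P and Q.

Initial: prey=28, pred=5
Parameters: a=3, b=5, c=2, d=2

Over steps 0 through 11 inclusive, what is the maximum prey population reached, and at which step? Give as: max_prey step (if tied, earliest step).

Step 1: prey: 28+8-7=29; pred: 5+2-1=6
Step 2: prey: 29+8-8=29; pred: 6+3-1=8
Step 3: prey: 29+8-11=26; pred: 8+4-1=11
Step 4: prey: 26+7-14=19; pred: 11+5-2=14
Step 5: prey: 19+5-13=11; pred: 14+5-2=17
Step 6: prey: 11+3-9=5; pred: 17+3-3=17
Step 7: prey: 5+1-4=2; pred: 17+1-3=15
Step 8: prey: 2+0-1=1; pred: 15+0-3=12
Step 9: prey: 1+0-0=1; pred: 12+0-2=10
Step 10: prey: 1+0-0=1; pred: 10+0-2=8
Step 11: prey: 1+0-0=1; pred: 8+0-1=7
Max prey = 29 at step 1

Answer: 29 1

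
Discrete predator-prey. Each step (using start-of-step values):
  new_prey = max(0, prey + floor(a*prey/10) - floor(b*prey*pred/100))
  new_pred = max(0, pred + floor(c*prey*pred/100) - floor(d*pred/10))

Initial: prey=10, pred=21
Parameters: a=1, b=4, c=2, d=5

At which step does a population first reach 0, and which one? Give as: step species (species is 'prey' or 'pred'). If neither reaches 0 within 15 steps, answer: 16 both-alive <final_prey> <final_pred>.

Answer: 16 both-alive 2 1

Derivation:
Step 1: prey: 10+1-8=3; pred: 21+4-10=15
Step 2: prey: 3+0-1=2; pred: 15+0-7=8
Step 3: prey: 2+0-0=2; pred: 8+0-4=4
Step 4: prey: 2+0-0=2; pred: 4+0-2=2
Step 5: prey: 2+0-0=2; pred: 2+0-1=1
Step 6: prey: 2+0-0=2; pred: 1+0-0=1
Steps 7-15: state stable at prey=2, pred=1 (no change)
No extinction within 15 steps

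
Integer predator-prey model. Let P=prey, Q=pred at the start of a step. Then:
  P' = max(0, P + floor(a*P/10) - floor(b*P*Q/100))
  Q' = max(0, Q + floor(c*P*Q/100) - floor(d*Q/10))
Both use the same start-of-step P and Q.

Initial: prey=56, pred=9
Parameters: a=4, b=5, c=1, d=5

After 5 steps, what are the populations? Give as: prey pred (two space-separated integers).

Step 1: prey: 56+22-25=53; pred: 9+5-4=10
Step 2: prey: 53+21-26=48; pred: 10+5-5=10
Step 3: prey: 48+19-24=43; pred: 10+4-5=9
Step 4: prey: 43+17-19=41; pred: 9+3-4=8
Step 5: prey: 41+16-16=41; pred: 8+3-4=7

Answer: 41 7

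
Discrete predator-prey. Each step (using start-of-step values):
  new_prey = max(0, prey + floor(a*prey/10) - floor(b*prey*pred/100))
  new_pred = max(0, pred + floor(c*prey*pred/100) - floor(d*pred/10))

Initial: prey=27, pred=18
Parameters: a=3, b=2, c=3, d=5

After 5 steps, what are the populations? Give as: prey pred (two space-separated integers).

Step 1: prey: 27+8-9=26; pred: 18+14-9=23
Step 2: prey: 26+7-11=22; pred: 23+17-11=29
Step 3: prey: 22+6-12=16; pred: 29+19-14=34
Step 4: prey: 16+4-10=10; pred: 34+16-17=33
Step 5: prey: 10+3-6=7; pred: 33+9-16=26

Answer: 7 26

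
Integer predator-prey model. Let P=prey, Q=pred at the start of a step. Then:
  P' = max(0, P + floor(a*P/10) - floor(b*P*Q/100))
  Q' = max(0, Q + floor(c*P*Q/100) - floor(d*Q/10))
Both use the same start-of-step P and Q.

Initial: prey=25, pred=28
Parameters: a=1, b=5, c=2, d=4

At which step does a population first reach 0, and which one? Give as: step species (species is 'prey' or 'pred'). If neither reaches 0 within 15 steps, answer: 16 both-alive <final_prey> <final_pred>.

Step 1: prey: 25+2-35=0; pred: 28+14-11=31
First extinction: prey at step 1

Answer: 1 prey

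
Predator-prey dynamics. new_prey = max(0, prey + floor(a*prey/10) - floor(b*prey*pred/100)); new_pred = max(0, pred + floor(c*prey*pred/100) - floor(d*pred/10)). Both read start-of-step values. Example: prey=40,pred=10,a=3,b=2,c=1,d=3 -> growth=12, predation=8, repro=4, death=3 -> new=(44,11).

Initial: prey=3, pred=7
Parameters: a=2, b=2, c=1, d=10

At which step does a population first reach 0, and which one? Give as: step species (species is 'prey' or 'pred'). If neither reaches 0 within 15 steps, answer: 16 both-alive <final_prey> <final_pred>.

Step 1: prey: 3+0-0=3; pred: 7+0-7=0
First extinction: pred at step 1

Answer: 1 pred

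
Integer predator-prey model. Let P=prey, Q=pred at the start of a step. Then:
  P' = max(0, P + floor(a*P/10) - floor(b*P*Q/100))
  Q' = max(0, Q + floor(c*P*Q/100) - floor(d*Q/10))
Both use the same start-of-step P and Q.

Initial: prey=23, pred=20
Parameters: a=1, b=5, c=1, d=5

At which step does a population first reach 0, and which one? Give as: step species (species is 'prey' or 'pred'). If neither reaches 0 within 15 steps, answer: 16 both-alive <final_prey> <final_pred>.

Answer: 16 both-alive 1 1

Derivation:
Step 1: prey: 23+2-23=2; pred: 20+4-10=14
Step 2: prey: 2+0-1=1; pred: 14+0-7=7
Step 3: prey: 1+0-0=1; pred: 7+0-3=4
Step 4: prey: 1+0-0=1; pred: 4+0-2=2
Step 5: prey: 1+0-0=1; pred: 2+0-1=1
Step 6: prey: 1+0-0=1; pred: 1+0-0=1
Steps 7-15: state stable at prey=1, pred=1 (no change)
No extinction within 15 steps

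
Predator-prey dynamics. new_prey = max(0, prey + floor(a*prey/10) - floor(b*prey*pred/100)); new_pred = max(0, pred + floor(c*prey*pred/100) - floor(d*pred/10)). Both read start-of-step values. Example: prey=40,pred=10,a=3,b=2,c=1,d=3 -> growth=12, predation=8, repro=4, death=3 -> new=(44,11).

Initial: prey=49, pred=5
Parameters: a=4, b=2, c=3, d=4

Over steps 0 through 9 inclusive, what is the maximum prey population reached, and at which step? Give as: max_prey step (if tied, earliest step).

Answer: 77 2

Derivation:
Step 1: prey: 49+19-4=64; pred: 5+7-2=10
Step 2: prey: 64+25-12=77; pred: 10+19-4=25
Step 3: prey: 77+30-38=69; pred: 25+57-10=72
Step 4: prey: 69+27-99=0; pred: 72+149-28=193
Step 5: prey: 0+0-0=0; pred: 193+0-77=116
Step 6: prey: 0+0-0=0; pred: 116+0-46=70
Step 7: prey: 0+0-0=0; pred: 70+0-28=42
Step 8: prey: 0+0-0=0; pred: 42+0-16=26
Step 9: prey: 0+0-0=0; pred: 26+0-10=16
Max prey = 77 at step 2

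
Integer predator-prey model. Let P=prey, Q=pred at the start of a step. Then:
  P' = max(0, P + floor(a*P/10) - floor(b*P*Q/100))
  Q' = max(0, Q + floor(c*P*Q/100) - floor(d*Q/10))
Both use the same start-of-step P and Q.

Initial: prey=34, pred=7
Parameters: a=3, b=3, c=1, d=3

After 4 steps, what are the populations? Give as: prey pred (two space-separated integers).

Step 1: prey: 34+10-7=37; pred: 7+2-2=7
Step 2: prey: 37+11-7=41; pred: 7+2-2=7
Step 3: prey: 41+12-8=45; pred: 7+2-2=7
Step 4: prey: 45+13-9=49; pred: 7+3-2=8

Answer: 49 8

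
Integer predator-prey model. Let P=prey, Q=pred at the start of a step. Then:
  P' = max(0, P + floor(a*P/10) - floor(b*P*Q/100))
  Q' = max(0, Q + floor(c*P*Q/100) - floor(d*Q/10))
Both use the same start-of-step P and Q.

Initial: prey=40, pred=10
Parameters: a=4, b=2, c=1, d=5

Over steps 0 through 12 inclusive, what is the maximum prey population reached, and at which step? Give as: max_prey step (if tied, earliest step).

Answer: 108 6

Derivation:
Step 1: prey: 40+16-8=48; pred: 10+4-5=9
Step 2: prey: 48+19-8=59; pred: 9+4-4=9
Step 3: prey: 59+23-10=72; pred: 9+5-4=10
Step 4: prey: 72+28-14=86; pred: 10+7-5=12
Step 5: prey: 86+34-20=100; pred: 12+10-6=16
Step 6: prey: 100+40-32=108; pred: 16+16-8=24
Step 7: prey: 108+43-51=100; pred: 24+25-12=37
Step 8: prey: 100+40-74=66; pred: 37+37-18=56
Step 9: prey: 66+26-73=19; pred: 56+36-28=64
Step 10: prey: 19+7-24=2; pred: 64+12-32=44
Step 11: prey: 2+0-1=1; pred: 44+0-22=22
Step 12: prey: 1+0-0=1; pred: 22+0-11=11
Max prey = 108 at step 6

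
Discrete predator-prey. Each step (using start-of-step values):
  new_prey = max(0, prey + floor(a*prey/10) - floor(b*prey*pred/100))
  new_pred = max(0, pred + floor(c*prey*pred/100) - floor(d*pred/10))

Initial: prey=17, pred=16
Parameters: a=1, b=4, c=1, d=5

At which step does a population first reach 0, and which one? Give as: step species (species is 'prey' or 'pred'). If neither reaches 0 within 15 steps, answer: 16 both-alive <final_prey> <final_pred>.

Answer: 16 both-alive 4 1

Derivation:
Step 1: prey: 17+1-10=8; pred: 16+2-8=10
Step 2: prey: 8+0-3=5; pred: 10+0-5=5
Step 3: prey: 5+0-1=4; pred: 5+0-2=3
Step 4: prey: 4+0-0=4; pred: 3+0-1=2
Step 5: prey: 4+0-0=4; pred: 2+0-1=1
Step 6: prey: 4+0-0=4; pred: 1+0-0=1
Steps 7-15: state stable at prey=4, pred=1 (no change)
No extinction within 15 steps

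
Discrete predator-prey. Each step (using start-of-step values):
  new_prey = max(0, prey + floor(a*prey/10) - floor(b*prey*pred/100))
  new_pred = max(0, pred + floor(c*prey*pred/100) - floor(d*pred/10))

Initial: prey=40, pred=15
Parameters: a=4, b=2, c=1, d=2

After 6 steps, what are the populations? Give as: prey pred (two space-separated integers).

Answer: 16 42

Derivation:
Step 1: prey: 40+16-12=44; pred: 15+6-3=18
Step 2: prey: 44+17-15=46; pred: 18+7-3=22
Step 3: prey: 46+18-20=44; pred: 22+10-4=28
Step 4: prey: 44+17-24=37; pred: 28+12-5=35
Step 5: prey: 37+14-25=26; pred: 35+12-7=40
Step 6: prey: 26+10-20=16; pred: 40+10-8=42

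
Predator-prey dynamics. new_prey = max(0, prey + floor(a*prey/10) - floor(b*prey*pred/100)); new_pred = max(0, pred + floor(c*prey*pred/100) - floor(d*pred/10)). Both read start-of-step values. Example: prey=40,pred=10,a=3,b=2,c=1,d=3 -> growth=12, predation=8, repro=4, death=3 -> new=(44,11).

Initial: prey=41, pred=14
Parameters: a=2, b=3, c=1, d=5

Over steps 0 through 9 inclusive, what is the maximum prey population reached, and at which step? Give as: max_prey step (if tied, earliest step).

Step 1: prey: 41+8-17=32; pred: 14+5-7=12
Step 2: prey: 32+6-11=27; pred: 12+3-6=9
Step 3: prey: 27+5-7=25; pred: 9+2-4=7
Step 4: prey: 25+5-5=25; pred: 7+1-3=5
Step 5: prey: 25+5-3=27; pred: 5+1-2=4
Step 6: prey: 27+5-3=29; pred: 4+1-2=3
Step 7: prey: 29+5-2=32; pred: 3+0-1=2
Step 8: prey: 32+6-1=37; pred: 2+0-1=1
Step 9: prey: 37+7-1=43; pred: 1+0-0=1
Max prey = 43 at step 9

Answer: 43 9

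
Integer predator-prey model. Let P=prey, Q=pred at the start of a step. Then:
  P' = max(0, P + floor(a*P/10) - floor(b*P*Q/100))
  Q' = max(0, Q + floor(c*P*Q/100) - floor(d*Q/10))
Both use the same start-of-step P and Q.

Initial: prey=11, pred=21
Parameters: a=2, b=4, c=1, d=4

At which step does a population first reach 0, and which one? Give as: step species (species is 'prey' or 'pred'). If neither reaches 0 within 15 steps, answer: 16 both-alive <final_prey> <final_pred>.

Answer: 16 both-alive 2 2

Derivation:
Step 1: prey: 11+2-9=4; pred: 21+2-8=15
Step 2: prey: 4+0-2=2; pred: 15+0-6=9
Step 3: prey: 2+0-0=2; pred: 9+0-3=6
Step 4: prey: 2+0-0=2; pred: 6+0-2=4
Step 5: prey: 2+0-0=2; pred: 4+0-1=3
Step 6: prey: 2+0-0=2; pred: 3+0-1=2
Step 7: prey: 2+0-0=2; pred: 2+0-0=2
Steps 8-15: state stable at prey=2, pred=2 (no change)
No extinction within 15 steps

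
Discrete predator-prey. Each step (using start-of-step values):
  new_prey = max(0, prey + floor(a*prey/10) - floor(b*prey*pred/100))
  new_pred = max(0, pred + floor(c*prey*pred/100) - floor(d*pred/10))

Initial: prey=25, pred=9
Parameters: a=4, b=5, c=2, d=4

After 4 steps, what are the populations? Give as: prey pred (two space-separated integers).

Step 1: prey: 25+10-11=24; pred: 9+4-3=10
Step 2: prey: 24+9-12=21; pred: 10+4-4=10
Step 3: prey: 21+8-10=19; pred: 10+4-4=10
Step 4: prey: 19+7-9=17; pred: 10+3-4=9

Answer: 17 9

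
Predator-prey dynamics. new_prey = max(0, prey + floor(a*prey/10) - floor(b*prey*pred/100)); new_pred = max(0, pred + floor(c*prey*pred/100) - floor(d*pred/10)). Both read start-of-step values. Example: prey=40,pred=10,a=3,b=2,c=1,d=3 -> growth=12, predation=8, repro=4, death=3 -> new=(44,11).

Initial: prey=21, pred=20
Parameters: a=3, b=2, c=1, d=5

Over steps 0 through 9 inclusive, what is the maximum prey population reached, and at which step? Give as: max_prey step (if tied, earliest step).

Answer: 79 9

Derivation:
Step 1: prey: 21+6-8=19; pred: 20+4-10=14
Step 2: prey: 19+5-5=19; pred: 14+2-7=9
Step 3: prey: 19+5-3=21; pred: 9+1-4=6
Step 4: prey: 21+6-2=25; pred: 6+1-3=4
Step 5: prey: 25+7-2=30; pred: 4+1-2=3
Step 6: prey: 30+9-1=38; pred: 3+0-1=2
Step 7: prey: 38+11-1=48; pred: 2+0-1=1
Step 8: prey: 48+14-0=62; pred: 1+0-0=1
Step 9: prey: 62+18-1=79; pred: 1+0-0=1
Max prey = 79 at step 9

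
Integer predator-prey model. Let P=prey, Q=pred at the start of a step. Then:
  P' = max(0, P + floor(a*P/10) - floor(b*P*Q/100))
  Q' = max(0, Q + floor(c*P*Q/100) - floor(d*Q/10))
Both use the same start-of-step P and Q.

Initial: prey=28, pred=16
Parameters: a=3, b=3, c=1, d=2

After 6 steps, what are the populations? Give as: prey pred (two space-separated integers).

Step 1: prey: 28+8-13=23; pred: 16+4-3=17
Step 2: prey: 23+6-11=18; pred: 17+3-3=17
Step 3: prey: 18+5-9=14; pred: 17+3-3=17
Step 4: prey: 14+4-7=11; pred: 17+2-3=16
Step 5: prey: 11+3-5=9; pred: 16+1-3=14
Step 6: prey: 9+2-3=8; pred: 14+1-2=13

Answer: 8 13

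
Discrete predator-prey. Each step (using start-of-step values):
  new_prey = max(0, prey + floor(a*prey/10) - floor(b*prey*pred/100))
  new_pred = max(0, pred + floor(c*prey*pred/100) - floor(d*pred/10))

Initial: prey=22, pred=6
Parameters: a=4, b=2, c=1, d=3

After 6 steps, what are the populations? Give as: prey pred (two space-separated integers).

Step 1: prey: 22+8-2=28; pred: 6+1-1=6
Step 2: prey: 28+11-3=36; pred: 6+1-1=6
Step 3: prey: 36+14-4=46; pred: 6+2-1=7
Step 4: prey: 46+18-6=58; pred: 7+3-2=8
Step 5: prey: 58+23-9=72; pred: 8+4-2=10
Step 6: prey: 72+28-14=86; pred: 10+7-3=14

Answer: 86 14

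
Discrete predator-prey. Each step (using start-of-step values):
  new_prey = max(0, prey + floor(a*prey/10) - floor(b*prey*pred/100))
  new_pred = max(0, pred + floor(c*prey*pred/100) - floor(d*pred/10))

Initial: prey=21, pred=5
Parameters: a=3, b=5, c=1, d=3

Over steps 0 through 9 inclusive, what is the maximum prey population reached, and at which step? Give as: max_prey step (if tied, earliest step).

Step 1: prey: 21+6-5=22; pred: 5+1-1=5
Step 2: prey: 22+6-5=23; pred: 5+1-1=5
Step 3: prey: 23+6-5=24; pred: 5+1-1=5
Step 4: prey: 24+7-6=25; pred: 5+1-1=5
Step 5: prey: 25+7-6=26; pred: 5+1-1=5
Step 6: prey: 26+7-6=27; pred: 5+1-1=5
Step 7: prey: 27+8-6=29; pred: 5+1-1=5
Step 8: prey: 29+8-7=30; pred: 5+1-1=5
Step 9: prey: 30+9-7=32; pred: 5+1-1=5
Max prey = 32 at step 9

Answer: 32 9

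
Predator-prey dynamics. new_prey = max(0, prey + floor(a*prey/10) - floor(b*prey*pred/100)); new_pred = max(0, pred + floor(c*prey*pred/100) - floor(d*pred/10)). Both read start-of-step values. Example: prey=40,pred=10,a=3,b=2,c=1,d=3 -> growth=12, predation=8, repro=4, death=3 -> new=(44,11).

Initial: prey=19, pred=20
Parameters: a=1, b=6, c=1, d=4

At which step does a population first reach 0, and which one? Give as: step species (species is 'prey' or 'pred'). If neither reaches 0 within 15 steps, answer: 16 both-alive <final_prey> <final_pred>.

Answer: 1 prey

Derivation:
Step 1: prey: 19+1-22=0; pred: 20+3-8=15
First extinction: prey at step 1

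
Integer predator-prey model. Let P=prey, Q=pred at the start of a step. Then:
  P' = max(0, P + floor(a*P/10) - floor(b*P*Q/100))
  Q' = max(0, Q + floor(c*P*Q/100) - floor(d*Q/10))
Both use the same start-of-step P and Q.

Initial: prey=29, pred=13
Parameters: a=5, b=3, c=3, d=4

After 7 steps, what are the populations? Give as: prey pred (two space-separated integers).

Answer: 0 13

Derivation:
Step 1: prey: 29+14-11=32; pred: 13+11-5=19
Step 2: prey: 32+16-18=30; pred: 19+18-7=30
Step 3: prey: 30+15-27=18; pred: 30+27-12=45
Step 4: prey: 18+9-24=3; pred: 45+24-18=51
Step 5: prey: 3+1-4=0; pred: 51+4-20=35
Step 6: prey: 0+0-0=0; pred: 35+0-14=21
Step 7: prey: 0+0-0=0; pred: 21+0-8=13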